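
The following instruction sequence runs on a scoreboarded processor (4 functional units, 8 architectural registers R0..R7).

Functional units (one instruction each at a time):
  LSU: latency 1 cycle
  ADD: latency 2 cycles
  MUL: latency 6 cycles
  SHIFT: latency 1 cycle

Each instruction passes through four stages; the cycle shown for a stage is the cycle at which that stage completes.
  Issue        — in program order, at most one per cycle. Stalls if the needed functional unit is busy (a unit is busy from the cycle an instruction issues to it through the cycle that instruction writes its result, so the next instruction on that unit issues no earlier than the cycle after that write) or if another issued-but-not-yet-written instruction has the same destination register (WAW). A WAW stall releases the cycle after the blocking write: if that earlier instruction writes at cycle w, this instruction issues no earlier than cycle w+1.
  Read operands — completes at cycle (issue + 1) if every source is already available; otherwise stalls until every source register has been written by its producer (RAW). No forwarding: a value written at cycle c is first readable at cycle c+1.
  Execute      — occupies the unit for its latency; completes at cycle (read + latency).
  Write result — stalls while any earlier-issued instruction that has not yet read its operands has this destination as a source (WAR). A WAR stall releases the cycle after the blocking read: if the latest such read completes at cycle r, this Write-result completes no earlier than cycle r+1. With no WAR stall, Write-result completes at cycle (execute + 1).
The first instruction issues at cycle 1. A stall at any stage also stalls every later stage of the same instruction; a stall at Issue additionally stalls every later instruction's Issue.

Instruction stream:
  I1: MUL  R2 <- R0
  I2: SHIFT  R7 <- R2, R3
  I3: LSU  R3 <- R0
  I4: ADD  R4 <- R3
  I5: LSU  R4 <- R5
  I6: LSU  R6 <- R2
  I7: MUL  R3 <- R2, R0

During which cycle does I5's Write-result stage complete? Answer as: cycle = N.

[1] I1 dispatched to MUL
[2] I1 operands ready; I2 dispatched to SHIFT
[3] I3 dispatched to LSU
[4] I3 operands ready; I4 dispatched to ADD
[5] I3 complete
[8] I1 complete
[9] R2←I1
[10] I2 operands ready
[11] I2 complete; R3←I3
[12] R7←I2; I4 operands ready
[14] I4 complete
[15] R4←I4
[16] I5 dispatched to LSU
[17] I5 operands ready
[18] I5 complete
[19] R4←I5
[20] I6 dispatched to LSU
[21] I6 operands ready; I7 dispatched to MUL
[22] I6 complete; I7 operands ready
[23] R6←I6
[28] I7 complete
[29] R3←I7

cycle = 19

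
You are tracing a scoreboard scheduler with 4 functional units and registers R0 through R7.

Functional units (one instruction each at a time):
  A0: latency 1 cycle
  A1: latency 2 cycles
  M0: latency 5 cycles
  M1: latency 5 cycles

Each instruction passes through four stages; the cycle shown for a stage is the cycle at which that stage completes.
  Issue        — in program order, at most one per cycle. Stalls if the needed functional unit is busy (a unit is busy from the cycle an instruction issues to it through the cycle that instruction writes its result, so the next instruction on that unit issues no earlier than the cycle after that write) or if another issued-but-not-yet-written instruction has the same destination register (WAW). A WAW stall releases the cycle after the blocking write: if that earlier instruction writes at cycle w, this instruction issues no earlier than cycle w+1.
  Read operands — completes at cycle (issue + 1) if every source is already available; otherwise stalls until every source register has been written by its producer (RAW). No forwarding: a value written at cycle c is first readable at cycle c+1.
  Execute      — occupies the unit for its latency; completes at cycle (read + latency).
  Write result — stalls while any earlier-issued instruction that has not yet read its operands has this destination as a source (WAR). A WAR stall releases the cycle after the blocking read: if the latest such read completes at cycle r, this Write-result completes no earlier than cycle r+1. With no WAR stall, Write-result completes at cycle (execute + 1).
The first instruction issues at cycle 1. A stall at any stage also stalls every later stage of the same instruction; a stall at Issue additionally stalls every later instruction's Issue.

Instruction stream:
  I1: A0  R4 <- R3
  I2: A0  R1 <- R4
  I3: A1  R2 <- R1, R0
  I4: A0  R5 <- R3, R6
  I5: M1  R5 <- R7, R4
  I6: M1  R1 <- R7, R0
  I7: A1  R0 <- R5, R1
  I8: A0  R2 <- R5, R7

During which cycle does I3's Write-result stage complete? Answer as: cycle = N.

I1: IS=1 RO=2 EX=3 WR=4
I2: IS=5 RO=6 EX=7 WR=8  [struct: A0 busy until I1 writes@4]
I3: IS=6 RO=9 EX=11 WR=12  [RAW R1: wait I2 write@8]
I4: IS=9 RO=10 EX=11 WR=12  [struct: A0 busy until I2 writes@8]
I5: IS=13 RO=14 EX=19 WR=20  [WAW R5: wait I4 write@12]
I6: IS=21 RO=22 EX=27 WR=28  [struct: M1 busy until I5 writes@20]
I7: IS=22 RO=29 EX=31 WR=32  [RAW R1: wait I6 write@28]
I8: IS=23 RO=24 EX=25 WR=26

cycle = 12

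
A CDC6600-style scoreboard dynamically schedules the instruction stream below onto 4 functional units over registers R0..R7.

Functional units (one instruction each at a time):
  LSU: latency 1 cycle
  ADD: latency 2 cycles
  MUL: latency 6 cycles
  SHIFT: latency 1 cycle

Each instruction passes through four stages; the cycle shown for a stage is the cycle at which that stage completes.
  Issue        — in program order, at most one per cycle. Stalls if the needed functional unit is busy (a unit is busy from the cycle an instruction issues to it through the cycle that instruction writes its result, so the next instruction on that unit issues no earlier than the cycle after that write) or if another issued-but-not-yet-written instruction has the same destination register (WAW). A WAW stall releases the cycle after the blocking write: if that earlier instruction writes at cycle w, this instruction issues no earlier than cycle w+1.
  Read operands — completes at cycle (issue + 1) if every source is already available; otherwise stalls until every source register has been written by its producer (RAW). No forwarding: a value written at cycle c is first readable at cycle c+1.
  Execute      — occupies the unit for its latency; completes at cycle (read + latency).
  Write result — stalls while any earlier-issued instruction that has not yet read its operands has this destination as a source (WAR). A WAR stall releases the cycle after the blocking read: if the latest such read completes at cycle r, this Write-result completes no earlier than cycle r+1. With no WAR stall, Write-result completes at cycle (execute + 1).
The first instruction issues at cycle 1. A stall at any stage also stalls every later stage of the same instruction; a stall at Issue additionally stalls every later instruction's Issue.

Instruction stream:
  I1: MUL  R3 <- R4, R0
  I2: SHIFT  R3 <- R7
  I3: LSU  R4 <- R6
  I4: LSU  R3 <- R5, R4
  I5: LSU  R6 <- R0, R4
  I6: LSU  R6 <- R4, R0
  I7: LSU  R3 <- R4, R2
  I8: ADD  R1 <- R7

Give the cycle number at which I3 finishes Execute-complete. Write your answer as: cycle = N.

cycle = 13

I1: IS=1 RO=2 EX=8 WR=9
I2: IS=10 RO=11 EX=12 WR=13  [WAW R3: wait I1 write@9]
I3: IS=11 RO=12 EX=13 WR=14
I4: IS=15 RO=16 EX=17 WR=18  [struct: LSU busy until I3 writes@14]
I5: IS=19 RO=20 EX=21 WR=22  [struct: LSU busy until I4 writes@18]
I6: IS=23 RO=24 EX=25 WR=26  [struct: LSU busy until I5 writes@22]
I7: IS=27 RO=28 EX=29 WR=30  [struct: LSU busy until I6 writes@26]
I8: IS=28 RO=29 EX=31 WR=32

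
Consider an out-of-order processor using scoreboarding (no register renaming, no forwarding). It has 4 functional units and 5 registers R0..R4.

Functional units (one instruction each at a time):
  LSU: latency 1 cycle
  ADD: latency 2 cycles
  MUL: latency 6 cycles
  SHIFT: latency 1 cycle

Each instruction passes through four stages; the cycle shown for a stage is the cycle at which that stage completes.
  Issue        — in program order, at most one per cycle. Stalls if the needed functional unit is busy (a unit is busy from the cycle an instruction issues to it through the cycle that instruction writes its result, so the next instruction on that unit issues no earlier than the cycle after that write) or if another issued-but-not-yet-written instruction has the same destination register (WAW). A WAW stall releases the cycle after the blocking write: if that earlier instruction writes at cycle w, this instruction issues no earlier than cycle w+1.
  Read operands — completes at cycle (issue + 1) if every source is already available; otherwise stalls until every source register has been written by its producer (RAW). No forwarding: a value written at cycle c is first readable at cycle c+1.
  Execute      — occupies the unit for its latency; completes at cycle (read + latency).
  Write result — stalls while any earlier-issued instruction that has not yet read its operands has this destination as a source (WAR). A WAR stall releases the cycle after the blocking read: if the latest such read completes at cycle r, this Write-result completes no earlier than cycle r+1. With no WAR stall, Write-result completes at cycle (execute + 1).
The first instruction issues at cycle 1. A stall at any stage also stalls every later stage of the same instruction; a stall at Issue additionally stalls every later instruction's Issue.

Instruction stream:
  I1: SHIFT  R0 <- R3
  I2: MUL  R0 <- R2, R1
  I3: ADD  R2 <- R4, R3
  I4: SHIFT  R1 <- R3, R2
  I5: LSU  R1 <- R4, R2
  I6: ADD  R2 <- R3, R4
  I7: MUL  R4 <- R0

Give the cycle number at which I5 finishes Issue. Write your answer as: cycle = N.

cycle = 14

  I1 | 1 | 2 | 3 | 4
  I2 | 5 | 6 | 12 | 13   WAW R0: wait I1 write@4
  I3 | 6 | 7 | 9 | 10
  I4 | 7 | 11 | 12 | 13   RAW R2: wait I3 write@10
  I5 | 14 | 15 | 16 | 17   WAW R1: wait I4 write@13
  I6 | 15 | 16 | 18 | 19
  I7 | 16 | 17 | 23 | 24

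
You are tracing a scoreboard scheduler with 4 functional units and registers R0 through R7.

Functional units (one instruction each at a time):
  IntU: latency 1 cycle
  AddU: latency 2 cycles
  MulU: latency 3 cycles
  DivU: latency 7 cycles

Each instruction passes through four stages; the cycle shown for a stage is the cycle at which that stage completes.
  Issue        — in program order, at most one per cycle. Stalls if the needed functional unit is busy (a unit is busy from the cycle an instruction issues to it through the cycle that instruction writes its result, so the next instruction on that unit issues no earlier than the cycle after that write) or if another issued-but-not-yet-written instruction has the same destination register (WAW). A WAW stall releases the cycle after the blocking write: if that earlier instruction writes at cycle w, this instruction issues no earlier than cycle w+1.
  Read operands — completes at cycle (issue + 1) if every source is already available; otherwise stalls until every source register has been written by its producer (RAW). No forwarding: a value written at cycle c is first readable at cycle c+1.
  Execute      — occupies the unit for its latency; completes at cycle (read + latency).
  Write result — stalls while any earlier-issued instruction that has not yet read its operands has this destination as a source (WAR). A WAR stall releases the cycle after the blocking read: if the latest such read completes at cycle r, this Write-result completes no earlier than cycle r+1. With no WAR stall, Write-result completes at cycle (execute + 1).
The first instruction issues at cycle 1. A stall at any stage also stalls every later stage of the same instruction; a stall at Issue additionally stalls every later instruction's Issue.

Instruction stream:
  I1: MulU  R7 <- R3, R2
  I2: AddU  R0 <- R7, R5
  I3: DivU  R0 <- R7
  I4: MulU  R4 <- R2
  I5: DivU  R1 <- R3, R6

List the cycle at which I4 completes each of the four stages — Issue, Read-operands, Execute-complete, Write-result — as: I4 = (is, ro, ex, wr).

I1: IS=1 RO=2 EX=5 WR=6
I2: IS=2 RO=7 EX=9 WR=10  [RAW R7: wait I1 write@6]
I3: IS=11 RO=12 EX=19 WR=20  [WAW R0: wait I2 write@10]
I4: IS=12 RO=13 EX=16 WR=17
I5: IS=21 RO=22 EX=29 WR=30  [struct: DivU busy until I3 writes@20]

I4 = (12, 13, 16, 17)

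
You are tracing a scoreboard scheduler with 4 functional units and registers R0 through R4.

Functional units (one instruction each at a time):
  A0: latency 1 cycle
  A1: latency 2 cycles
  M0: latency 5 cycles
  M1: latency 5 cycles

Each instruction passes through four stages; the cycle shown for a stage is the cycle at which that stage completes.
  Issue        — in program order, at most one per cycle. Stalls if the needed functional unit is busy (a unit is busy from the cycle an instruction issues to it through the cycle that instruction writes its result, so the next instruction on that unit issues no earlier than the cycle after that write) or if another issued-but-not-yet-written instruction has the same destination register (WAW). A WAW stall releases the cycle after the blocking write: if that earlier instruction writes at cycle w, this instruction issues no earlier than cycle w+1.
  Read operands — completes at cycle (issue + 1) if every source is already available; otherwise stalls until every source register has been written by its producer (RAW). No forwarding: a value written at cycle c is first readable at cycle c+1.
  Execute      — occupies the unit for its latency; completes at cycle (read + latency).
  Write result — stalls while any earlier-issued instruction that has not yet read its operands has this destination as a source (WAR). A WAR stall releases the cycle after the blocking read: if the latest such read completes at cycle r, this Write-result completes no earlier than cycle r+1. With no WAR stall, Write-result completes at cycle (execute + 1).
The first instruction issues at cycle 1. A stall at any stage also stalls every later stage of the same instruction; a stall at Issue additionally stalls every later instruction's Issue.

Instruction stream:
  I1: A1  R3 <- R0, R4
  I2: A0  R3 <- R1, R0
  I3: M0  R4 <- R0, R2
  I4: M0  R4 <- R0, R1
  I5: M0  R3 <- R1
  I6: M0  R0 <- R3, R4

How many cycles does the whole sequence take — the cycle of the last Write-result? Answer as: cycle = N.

cycle 1: I1 issues→A1
cycle 2: I1 reads
cycle 4: I1 exec-done
cycle 5: I1 writes R3
cycle 6: I2 issues→A0
cycle 7: I2 reads | I3 issues→M0
cycle 8: I2 exec-done | I3 reads
cycle 9: I2 writes R3
cycle 13: I3 exec-done
cycle 14: I3 writes R4
cycle 15: I4 issues→M0
cycle 16: I4 reads
cycle 21: I4 exec-done
cycle 22: I4 writes R4
cycle 23: I5 issues→M0
cycle 24: I5 reads
cycle 29: I5 exec-done
cycle 30: I5 writes R3
cycle 31: I6 issues→M0
cycle 32: I6 reads
cycle 37: I6 exec-done
cycle 38: I6 writes R0

cycle = 38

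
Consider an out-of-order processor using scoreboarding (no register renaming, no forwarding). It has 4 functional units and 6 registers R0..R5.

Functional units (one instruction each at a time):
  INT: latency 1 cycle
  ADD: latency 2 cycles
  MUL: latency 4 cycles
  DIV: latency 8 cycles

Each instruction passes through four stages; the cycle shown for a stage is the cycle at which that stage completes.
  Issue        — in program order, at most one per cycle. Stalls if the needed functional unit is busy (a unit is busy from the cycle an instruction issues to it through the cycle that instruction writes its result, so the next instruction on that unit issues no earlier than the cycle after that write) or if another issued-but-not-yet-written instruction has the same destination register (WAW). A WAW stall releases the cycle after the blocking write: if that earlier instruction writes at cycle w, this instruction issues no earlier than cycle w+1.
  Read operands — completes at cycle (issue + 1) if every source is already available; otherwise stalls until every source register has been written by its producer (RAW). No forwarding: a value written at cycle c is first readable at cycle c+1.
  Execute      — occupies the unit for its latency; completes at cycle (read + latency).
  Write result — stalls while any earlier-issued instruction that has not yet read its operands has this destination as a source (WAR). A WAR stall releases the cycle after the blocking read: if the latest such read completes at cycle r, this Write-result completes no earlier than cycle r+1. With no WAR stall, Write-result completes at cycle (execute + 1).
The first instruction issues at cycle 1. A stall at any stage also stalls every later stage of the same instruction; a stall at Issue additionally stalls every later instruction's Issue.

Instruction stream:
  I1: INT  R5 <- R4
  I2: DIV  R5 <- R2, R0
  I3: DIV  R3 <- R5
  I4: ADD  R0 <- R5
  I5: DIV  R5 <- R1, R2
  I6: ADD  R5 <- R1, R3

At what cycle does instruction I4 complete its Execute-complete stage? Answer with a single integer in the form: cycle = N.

cycle 1: issue I1 (INT)
cycle 2: I1 read-ops
cycle 3: I1 finished on INT
cycle 4: I1→R5
cycle 5: issue I2 (DIV)
cycle 6: I2 read-ops
cycle 14: I2 finished on DIV
cycle 15: I2→R5
cycle 16: issue I3 (DIV)
cycle 17: I3 read-ops; issue I4 (ADD)
cycle 18: I4 read-ops
cycle 20: I4 finished on ADD
cycle 21: I4→R0
cycle 25: I3 finished on DIV
cycle 26: I3→R3
cycle 27: issue I5 (DIV)
cycle 28: I5 read-ops
cycle 36: I5 finished on DIV
cycle 37: I5→R5
cycle 38: issue I6 (ADD)
cycle 39: I6 read-ops
cycle 41: I6 finished on ADD
cycle 42: I6→R5

cycle = 20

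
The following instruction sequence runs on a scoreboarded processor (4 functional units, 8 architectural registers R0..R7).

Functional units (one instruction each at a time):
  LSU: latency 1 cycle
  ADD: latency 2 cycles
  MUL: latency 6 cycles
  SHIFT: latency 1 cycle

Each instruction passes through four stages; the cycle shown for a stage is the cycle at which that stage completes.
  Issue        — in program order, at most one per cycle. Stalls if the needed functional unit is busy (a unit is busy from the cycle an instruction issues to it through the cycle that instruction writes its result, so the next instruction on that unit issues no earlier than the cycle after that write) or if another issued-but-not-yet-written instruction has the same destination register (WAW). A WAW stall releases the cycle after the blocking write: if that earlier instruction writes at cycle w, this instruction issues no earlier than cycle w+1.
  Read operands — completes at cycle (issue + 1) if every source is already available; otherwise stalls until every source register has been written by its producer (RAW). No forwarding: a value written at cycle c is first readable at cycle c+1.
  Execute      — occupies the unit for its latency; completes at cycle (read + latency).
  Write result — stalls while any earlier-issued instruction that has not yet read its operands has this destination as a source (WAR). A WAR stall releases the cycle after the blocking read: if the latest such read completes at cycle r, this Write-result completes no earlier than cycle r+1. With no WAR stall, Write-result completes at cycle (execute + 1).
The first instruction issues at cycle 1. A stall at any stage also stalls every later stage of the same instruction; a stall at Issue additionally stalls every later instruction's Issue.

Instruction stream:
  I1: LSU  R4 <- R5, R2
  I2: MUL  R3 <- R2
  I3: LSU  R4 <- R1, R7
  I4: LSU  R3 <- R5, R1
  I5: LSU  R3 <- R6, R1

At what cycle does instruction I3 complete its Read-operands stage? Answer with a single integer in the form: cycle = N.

cycle = 6

t=1  I1 issues→LSU
t=2  I1 reads | I2 issues→MUL
t=3  I1 exec-done | I2 reads
t=4  I1 writes R4
t=5  I3 issues→LSU
t=6  I3 reads
t=7  I3 exec-done
t=8  I3 writes R4
t=9  I2 exec-done
t=10  I2 writes R3
t=11  I4 issues→LSU
t=12  I4 reads
t=13  I4 exec-done
t=14  I4 writes R3
t=15  I5 issues→LSU
t=16  I5 reads
t=17  I5 exec-done
t=18  I5 writes R3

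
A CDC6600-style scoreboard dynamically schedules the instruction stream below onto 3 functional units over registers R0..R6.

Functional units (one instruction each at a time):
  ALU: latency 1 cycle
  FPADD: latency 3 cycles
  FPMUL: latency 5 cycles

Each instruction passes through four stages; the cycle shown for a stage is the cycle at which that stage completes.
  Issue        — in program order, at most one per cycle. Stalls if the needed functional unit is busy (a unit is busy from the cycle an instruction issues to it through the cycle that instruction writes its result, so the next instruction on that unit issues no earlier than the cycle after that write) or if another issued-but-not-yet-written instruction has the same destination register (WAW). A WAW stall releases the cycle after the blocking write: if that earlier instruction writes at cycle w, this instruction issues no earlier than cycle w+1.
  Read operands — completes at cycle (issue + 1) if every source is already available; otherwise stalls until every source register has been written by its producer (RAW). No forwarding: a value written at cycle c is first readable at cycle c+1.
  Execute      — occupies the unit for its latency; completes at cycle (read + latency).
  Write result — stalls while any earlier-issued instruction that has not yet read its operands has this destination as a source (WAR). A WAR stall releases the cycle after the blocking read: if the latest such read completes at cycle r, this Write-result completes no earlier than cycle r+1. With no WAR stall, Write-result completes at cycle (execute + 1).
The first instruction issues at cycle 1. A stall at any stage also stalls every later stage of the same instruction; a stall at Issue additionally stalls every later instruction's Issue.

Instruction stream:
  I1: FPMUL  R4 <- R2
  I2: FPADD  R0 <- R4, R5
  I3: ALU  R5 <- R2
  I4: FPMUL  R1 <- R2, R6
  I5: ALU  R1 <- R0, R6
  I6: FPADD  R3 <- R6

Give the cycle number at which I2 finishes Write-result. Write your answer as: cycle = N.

1) issue 1, read 2, done 7, write 8
2) issue 2, read 9, done 12, write 13  <RAW R4: wait I1 write@8>
3) issue 3, read 4, done 5, write 10  <WAR R5: wait I2 read@9>
4) issue 9, read 10, done 15, write 16  <struct: FPMUL busy until I1 writes@8>
5) issue 17, read 18, done 19, write 20  <WAW R1: wait I4 write@16>
6) issue 18, read 19, done 22, write 23

cycle = 13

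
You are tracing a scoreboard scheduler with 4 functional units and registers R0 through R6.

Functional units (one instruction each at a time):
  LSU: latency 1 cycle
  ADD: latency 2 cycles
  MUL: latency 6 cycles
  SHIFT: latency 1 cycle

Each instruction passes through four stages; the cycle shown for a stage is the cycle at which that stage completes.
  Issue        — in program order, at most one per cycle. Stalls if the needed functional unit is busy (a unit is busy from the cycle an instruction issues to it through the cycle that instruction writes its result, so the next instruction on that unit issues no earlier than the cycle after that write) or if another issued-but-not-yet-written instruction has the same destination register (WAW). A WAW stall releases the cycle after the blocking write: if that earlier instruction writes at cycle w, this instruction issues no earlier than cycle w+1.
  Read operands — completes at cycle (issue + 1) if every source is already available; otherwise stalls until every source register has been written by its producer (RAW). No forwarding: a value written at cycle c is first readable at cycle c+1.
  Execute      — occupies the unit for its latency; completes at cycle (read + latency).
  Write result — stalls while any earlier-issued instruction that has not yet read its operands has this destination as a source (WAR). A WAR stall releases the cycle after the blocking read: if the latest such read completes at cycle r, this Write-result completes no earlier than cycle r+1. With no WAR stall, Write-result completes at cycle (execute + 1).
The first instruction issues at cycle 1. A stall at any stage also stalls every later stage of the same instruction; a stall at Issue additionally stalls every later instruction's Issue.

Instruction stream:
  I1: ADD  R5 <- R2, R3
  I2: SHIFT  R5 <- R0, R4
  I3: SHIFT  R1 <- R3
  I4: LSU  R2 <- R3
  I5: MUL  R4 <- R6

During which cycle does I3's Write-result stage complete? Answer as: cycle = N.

cycle = 13

[I1] 1/2/4/5
[I2] 6/7/8/9  (WAW R5: wait I1 write@5)
[I3] 10/11/12/13  (struct: SHIFT busy until I2 writes@9)
[I4] 11/12/13/14
[I5] 12/13/19/20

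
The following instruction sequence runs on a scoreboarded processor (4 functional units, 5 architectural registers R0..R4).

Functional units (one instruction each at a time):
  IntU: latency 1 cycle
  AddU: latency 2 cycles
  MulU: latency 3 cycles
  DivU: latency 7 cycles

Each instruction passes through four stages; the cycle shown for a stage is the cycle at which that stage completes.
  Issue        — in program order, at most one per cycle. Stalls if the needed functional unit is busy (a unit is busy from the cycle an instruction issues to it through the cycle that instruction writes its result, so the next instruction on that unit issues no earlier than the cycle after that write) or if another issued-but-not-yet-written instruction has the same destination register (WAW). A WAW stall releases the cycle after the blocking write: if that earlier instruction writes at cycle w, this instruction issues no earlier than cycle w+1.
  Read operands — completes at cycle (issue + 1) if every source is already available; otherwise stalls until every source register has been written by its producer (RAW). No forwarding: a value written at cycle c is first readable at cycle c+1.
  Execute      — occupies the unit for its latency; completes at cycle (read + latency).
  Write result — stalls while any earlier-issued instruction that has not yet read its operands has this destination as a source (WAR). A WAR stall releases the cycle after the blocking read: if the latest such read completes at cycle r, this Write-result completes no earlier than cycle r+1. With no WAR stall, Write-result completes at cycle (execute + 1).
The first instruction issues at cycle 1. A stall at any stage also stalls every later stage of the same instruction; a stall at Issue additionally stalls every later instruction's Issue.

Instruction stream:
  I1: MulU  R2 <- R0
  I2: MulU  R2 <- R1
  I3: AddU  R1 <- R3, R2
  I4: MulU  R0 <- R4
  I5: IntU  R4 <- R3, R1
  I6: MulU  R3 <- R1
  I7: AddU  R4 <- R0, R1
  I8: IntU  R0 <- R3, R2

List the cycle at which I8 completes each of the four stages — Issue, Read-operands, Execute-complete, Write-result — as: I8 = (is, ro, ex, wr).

[1] I1→MulU
[2] I1 RO
[5] I1 EX
[6] I1 WR R2
[7] I2→MulU
[8] I2 RO; I3→AddU
[11] I2 EX
[12] I2 WR R2
[13] I3 RO; I4→MulU
[14] I4 RO; I5→IntU
[15] I3 EX
[16] I3 WR R1
[17] I4 EX; I5 RO
[18] I4 WR R0; I5 EX
[19] I5 WR R4; I6→MulU
[20] I6 RO; I7→AddU
[21] I7 RO; I8→IntU
[23] I6 EX; I7 EX
[24] I6 WR R3; I7 WR R4
[25] I8 RO
[26] I8 EX
[27] I8 WR R0

I8 = (21, 25, 26, 27)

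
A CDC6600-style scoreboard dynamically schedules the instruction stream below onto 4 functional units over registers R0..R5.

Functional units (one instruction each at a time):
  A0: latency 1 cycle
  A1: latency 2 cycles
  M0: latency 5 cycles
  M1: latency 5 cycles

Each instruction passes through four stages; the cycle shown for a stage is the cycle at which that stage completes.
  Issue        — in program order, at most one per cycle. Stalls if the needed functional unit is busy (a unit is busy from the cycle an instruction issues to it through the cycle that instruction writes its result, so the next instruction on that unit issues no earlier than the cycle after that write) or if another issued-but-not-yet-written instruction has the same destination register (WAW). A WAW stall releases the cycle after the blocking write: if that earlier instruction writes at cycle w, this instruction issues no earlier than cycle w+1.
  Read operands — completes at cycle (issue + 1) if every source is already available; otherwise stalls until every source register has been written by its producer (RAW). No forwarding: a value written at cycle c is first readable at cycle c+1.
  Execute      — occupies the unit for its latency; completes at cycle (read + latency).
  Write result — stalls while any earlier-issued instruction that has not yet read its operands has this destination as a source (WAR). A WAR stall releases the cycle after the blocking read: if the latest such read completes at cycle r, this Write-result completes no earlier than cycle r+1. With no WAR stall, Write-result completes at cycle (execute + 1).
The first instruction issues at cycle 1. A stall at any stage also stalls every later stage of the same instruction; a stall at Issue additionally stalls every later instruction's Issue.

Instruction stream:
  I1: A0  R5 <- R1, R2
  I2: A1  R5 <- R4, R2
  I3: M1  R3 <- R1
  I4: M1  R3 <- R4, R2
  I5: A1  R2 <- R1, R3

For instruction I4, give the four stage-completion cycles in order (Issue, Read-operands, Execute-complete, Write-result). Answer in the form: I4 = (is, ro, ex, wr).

I4 = (14, 15, 20, 21)

t=1  I1→A0
t=2  I1 RO
t=3  I1 EX
t=4  I1 WR R5
t=5  I2→A1
t=6  I2 RO · I3→M1
t=7  I3 RO
t=8  I2 EX
t=9  I2 WR R5
t=12  I3 EX
t=13  I3 WR R3
t=14  I4→M1
t=15  I4 RO · I5→A1
t=20  I4 EX
t=21  I4 WR R3
t=22  I5 RO
t=24  I5 EX
t=25  I5 WR R2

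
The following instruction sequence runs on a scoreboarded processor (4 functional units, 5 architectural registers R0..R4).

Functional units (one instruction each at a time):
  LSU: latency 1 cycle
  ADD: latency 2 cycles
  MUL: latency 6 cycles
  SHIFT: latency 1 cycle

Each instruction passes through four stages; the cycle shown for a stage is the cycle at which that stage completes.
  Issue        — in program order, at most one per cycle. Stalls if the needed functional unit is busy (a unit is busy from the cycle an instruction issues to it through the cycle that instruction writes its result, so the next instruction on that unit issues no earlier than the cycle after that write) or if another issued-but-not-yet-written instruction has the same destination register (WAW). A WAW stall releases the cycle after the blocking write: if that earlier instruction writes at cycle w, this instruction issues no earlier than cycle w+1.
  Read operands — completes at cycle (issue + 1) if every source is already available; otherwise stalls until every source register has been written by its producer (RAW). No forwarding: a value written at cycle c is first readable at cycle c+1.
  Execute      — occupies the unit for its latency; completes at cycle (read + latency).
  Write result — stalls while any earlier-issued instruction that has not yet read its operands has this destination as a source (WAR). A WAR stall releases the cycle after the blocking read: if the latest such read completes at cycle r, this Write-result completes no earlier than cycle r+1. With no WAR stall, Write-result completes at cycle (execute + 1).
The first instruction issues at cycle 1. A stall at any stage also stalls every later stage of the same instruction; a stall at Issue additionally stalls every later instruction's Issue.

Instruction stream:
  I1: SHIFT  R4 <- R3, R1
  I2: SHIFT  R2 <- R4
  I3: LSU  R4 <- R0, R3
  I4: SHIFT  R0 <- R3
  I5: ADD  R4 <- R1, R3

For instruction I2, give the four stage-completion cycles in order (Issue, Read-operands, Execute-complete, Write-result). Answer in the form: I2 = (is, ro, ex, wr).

c1: I1 dispatched to SHIFT
c2: I1 operands ready
c3: I1 complete
c4: R4←I1
c5: I2 dispatched to SHIFT
c6: I2 operands ready · I3 dispatched to LSU
c7: I2 complete · I3 operands ready
c8: R2←I2 · I3 complete
c9: R4←I3 · I4 dispatched to SHIFT
c10: I4 operands ready · I5 dispatched to ADD
c11: I4 complete · I5 operands ready
c12: R0←I4
c13: I5 complete
c14: R4←I5

I2 = (5, 6, 7, 8)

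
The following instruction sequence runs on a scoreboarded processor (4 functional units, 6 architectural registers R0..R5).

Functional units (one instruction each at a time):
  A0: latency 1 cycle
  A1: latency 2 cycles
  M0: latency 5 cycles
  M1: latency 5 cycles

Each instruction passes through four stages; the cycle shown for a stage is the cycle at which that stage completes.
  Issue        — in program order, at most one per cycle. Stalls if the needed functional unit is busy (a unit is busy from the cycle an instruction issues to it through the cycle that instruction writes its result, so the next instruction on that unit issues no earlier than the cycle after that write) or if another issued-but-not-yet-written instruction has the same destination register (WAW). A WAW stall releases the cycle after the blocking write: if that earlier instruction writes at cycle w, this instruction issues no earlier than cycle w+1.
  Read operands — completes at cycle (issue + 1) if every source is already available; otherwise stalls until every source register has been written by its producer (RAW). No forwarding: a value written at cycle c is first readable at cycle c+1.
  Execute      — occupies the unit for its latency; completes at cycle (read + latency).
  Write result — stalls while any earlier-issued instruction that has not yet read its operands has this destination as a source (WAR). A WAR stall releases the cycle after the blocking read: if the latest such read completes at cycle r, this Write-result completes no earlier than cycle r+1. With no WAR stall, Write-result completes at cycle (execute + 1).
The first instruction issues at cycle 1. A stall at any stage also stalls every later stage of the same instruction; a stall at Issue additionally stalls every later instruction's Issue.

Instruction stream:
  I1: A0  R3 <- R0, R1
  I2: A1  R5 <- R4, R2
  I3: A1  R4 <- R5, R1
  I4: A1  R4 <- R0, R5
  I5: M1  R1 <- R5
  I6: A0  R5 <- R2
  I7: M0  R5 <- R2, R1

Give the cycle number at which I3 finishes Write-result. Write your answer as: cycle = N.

cycle = 11

I1  is:1  ro:2  ex:3  wr:4
I2  is:2  ro:3  ex:5  wr:6
I3  is:7  ro:8  ex:10  wr:11  — struct: A1 busy until I2 writes@6
I4  is:12  ro:13  ex:15  wr:16  — struct: A1 busy until I3 writes@11
I5  is:13  ro:14  ex:19  wr:20
I6  is:14  ro:15  ex:16  wr:17
I7  is:18  ro:21  ex:26  wr:27  — WAW R5: wait I6 write@17, RAW R1: wait I5 write@20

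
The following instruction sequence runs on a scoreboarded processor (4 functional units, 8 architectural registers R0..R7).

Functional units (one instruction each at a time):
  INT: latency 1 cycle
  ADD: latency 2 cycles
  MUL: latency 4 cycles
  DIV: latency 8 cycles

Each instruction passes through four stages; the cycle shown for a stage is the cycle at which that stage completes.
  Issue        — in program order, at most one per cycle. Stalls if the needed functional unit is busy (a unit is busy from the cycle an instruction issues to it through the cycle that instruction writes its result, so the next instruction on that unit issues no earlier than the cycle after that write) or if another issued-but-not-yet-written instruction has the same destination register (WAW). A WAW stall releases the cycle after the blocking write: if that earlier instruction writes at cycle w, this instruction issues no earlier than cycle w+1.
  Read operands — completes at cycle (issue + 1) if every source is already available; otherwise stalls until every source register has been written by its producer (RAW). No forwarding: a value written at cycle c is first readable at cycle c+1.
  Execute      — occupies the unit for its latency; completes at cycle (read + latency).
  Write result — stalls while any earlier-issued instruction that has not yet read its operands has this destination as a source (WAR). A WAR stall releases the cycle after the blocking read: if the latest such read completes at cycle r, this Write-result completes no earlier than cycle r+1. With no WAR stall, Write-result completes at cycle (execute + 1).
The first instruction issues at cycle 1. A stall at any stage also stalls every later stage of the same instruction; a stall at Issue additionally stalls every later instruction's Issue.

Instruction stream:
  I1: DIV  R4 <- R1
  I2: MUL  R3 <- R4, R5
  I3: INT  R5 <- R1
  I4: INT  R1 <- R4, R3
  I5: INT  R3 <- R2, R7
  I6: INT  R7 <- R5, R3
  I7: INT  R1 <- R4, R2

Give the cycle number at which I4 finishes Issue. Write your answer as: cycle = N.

[1] issue I1 (DIV)
[2] I1 read-ops | issue I2 (MUL)
[3] issue I3 (INT)
[4] I3 read-ops
[5] I3 finished on INT
[10] I1 finished on DIV
[11] I1→R4
[12] I2 read-ops
[13] I3→R5
[14] issue I4 (INT)
[16] I2 finished on MUL
[17] I2→R3
[18] I4 read-ops
[19] I4 finished on INT
[20] I4→R1
[21] issue I5 (INT)
[22] I5 read-ops
[23] I5 finished on INT
[24] I5→R3
[25] issue I6 (INT)
[26] I6 read-ops
[27] I6 finished on INT
[28] I6→R7
[29] issue I7 (INT)
[30] I7 read-ops
[31] I7 finished on INT
[32] I7→R1

cycle = 14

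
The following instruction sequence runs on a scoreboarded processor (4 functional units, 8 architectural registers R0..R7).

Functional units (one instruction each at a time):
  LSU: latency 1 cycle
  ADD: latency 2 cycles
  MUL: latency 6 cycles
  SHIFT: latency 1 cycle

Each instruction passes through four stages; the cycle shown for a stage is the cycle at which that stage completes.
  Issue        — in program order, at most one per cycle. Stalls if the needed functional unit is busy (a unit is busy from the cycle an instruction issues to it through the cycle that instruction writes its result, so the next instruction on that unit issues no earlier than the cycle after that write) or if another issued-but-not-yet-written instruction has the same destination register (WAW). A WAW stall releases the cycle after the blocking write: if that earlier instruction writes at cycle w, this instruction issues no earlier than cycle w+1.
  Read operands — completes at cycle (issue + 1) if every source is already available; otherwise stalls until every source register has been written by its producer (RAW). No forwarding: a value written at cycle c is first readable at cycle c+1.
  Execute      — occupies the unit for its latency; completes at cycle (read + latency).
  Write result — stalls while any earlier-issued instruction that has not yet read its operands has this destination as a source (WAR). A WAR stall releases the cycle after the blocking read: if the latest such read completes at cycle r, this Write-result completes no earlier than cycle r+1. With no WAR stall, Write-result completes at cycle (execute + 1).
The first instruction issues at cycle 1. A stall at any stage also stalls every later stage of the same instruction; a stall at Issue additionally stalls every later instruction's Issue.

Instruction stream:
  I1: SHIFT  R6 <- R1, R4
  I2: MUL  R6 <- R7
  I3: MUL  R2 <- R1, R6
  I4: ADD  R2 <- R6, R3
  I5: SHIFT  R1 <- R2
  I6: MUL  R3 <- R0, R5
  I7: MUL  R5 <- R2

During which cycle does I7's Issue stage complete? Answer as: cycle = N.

[I1] 1/2/3/4
[I2] 5/6/12/13  (WAW R6: wait I1 write@4)
[I3] 14/15/21/22  (struct: MUL busy until I2 writes@13)
[I4] 23/24/26/27  (WAW R2: wait I3 write@22)
[I5] 24/28/29/30  (RAW R2: wait I4 write@27)
[I6] 25/26/32/33
[I7] 34/35/41/42  (struct: MUL busy until I6 writes@33)

cycle = 34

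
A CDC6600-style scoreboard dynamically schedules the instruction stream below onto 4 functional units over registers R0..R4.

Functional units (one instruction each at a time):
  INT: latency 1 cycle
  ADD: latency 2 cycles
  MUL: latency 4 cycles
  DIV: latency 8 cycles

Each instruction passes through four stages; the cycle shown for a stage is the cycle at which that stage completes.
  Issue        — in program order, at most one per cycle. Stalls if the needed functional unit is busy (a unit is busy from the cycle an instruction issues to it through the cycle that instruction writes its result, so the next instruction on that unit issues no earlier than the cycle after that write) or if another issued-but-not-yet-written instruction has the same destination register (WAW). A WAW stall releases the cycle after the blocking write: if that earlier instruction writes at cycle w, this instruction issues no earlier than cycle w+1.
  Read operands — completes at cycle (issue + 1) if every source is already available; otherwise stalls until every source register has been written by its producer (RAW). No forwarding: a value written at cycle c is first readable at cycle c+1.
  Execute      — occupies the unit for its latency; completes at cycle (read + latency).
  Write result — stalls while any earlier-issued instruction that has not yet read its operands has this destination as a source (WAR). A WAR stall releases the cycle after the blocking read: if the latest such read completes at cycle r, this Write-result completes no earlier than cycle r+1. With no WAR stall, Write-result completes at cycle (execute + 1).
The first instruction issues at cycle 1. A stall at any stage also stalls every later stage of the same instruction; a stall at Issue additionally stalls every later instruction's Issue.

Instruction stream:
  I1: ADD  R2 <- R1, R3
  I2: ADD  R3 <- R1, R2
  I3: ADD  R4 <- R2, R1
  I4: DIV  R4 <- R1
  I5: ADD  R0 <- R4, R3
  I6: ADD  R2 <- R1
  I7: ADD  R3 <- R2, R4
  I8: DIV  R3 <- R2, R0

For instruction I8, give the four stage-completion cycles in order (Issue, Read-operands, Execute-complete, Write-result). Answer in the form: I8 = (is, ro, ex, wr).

c1: I1 dispatched to ADD
c2: I1 operands ready
c4: I1 complete
c5: R2←I1
c6: I2 dispatched to ADD
c7: I2 operands ready
c9: I2 complete
c10: R3←I2
c11: I3 dispatched to ADD
c12: I3 operands ready
c14: I3 complete
c15: R4←I3
c16: I4 dispatched to DIV
c17: I4 operands ready · I5 dispatched to ADD
c25: I4 complete
c26: R4←I4
c27: I5 operands ready
c29: I5 complete
c30: R0←I5
c31: I6 dispatched to ADD
c32: I6 operands ready
c34: I6 complete
c35: R2←I6
c36: I7 dispatched to ADD
c37: I7 operands ready
c39: I7 complete
c40: R3←I7
c41: I8 dispatched to DIV
c42: I8 operands ready
c50: I8 complete
c51: R3←I8

I8 = (41, 42, 50, 51)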